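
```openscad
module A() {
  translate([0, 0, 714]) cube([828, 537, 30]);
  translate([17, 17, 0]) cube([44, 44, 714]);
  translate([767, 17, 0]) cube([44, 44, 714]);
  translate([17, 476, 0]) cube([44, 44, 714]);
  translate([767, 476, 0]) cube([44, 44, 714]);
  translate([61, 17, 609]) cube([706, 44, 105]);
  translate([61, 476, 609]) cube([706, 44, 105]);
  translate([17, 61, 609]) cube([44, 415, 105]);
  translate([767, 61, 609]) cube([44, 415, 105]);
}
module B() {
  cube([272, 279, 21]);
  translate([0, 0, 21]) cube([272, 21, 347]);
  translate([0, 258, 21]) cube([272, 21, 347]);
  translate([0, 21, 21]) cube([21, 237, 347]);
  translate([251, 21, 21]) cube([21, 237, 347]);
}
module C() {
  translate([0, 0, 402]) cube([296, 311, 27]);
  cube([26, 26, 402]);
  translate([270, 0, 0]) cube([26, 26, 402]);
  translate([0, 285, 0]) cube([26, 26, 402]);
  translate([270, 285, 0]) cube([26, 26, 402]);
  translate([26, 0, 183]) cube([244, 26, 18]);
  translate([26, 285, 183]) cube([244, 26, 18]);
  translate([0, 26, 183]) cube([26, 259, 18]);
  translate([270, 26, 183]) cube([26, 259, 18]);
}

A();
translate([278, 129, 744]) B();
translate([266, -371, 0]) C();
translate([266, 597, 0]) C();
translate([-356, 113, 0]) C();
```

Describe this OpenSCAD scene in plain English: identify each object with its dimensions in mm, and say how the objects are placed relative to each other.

A is a table with a 828×537 mm rectangular top, 30 mm thick, top surface at z = 744 mm, supported by four 44×44 mm square legs, each inset 17 mm from the nearest pair of top edges, running from the floor. Four apron rails, 44 mm thick and 105 mm tall, run between adjacent legs with their top edges flush with the underside of the top and their outer faces flush with the legs' outer faces.

B is an open-topped rectangular box: outside dimensions 272×279×368 mm, with a uniform wall and base thickness of 21 mm. The base is a full 272×279 slab on the floor; four walls sit on top of the base. The front and back walls (the −y and +y sides) span the full width; the two side walls fit between them.

C is a simple wooden stool: a rectangular seat 296 mm (x) by 311 mm (y), 27 mm thick, top face at z = 429 mm, on four square legs, each 26×26 mm in cross-section. The legs rest on z = 0, each flush with a corner of the seat. Four stretchers, 26 mm wide and 18 mm tall, connect adjacent legs with their undersides at z = 183 mm, each running between the inner faces of the legs it joins and aligned with the legs' outer faces on the other axis.

The open box is on top of the table, centred. Three stools sit around the table at the −y, +y, −x sides.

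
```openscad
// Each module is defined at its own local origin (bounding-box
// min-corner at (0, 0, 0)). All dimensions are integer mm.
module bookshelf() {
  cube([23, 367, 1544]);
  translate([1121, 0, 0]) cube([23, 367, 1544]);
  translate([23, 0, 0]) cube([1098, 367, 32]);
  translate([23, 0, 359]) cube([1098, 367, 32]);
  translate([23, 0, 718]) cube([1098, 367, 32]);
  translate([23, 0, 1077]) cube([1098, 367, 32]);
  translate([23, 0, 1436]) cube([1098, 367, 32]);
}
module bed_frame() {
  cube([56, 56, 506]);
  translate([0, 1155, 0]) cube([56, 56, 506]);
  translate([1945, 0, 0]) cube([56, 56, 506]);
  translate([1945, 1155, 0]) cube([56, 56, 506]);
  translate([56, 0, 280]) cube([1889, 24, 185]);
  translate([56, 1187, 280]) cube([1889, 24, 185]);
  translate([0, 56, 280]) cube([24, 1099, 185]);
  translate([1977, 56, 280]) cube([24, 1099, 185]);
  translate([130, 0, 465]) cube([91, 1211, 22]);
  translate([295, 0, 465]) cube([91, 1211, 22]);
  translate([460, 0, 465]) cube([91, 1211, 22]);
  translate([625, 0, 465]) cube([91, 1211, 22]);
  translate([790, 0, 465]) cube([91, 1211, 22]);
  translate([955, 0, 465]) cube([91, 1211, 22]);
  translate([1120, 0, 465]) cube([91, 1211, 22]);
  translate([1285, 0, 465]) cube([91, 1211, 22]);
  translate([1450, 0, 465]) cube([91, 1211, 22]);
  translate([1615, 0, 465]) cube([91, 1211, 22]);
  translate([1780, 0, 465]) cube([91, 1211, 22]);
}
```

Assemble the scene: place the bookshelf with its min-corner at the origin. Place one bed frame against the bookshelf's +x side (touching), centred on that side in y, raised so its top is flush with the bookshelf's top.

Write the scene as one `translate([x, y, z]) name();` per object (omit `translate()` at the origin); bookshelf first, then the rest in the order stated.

bookshelf();
translate([1144, -422, 1038]) bed_frame();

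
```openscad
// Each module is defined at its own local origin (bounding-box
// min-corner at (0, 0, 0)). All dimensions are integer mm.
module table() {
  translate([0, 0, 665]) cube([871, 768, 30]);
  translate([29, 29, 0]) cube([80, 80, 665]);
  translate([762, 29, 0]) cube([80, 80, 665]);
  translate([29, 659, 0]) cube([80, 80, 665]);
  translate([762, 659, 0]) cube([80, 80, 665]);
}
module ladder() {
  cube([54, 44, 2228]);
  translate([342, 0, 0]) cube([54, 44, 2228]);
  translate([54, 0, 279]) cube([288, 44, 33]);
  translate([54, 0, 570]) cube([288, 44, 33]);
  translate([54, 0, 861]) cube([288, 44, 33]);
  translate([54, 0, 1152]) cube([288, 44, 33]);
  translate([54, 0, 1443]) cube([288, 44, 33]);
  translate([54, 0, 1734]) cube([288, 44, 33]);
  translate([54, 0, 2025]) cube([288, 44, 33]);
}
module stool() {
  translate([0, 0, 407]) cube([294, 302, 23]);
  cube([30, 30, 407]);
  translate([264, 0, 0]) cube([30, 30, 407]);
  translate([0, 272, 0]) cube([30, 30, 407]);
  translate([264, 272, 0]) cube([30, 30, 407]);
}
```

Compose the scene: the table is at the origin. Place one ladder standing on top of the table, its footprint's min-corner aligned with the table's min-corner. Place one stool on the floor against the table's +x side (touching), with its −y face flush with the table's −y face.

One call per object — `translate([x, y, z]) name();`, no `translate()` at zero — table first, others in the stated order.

table();
translate([0, 0, 695]) ladder();
translate([871, 0, 0]) stool();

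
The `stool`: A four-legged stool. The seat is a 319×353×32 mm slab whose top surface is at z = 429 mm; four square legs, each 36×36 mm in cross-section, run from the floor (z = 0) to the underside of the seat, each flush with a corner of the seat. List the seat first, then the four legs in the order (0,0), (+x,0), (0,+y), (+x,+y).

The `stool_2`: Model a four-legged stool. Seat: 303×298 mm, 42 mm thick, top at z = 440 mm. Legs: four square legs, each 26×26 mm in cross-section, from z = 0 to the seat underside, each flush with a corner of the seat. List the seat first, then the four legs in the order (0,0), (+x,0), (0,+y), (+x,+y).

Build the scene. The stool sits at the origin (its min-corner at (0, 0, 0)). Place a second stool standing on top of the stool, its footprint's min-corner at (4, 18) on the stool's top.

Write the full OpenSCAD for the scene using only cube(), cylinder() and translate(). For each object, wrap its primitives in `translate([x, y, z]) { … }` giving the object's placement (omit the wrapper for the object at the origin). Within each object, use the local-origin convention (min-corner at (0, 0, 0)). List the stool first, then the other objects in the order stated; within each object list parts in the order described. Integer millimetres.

translate([0, 0, 397]) cube([319, 353, 32]);
cube([36, 36, 397]);
translate([283, 0, 0]) cube([36, 36, 397]);
translate([0, 317, 0]) cube([36, 36, 397]);
translate([283, 317, 0]) cube([36, 36, 397]);
translate([4, 18, 429]) {
  translate([0, 0, 398]) cube([303, 298, 42]);
  cube([26, 26, 398]);
  translate([277, 0, 0]) cube([26, 26, 398]);
  translate([0, 272, 0]) cube([26, 26, 398]);
  translate([277, 272, 0]) cube([26, 26, 398]);
}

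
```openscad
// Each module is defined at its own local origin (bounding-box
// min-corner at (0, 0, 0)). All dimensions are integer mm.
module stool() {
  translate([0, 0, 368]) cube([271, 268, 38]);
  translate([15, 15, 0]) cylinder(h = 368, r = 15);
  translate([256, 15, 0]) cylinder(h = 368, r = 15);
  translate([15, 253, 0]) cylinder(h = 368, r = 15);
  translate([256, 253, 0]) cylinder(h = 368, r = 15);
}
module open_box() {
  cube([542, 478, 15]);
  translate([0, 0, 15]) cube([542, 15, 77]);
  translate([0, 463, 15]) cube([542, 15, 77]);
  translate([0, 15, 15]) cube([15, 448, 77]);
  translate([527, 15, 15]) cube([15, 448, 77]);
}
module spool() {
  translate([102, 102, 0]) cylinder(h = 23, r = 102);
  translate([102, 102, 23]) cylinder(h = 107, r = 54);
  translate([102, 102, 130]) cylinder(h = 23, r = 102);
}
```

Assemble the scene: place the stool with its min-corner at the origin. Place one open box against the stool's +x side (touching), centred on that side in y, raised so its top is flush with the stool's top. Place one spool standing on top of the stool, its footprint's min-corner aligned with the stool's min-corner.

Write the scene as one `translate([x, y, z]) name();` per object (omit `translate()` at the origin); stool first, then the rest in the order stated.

stool();
translate([271, -105, 314]) open_box();
translate([0, 0, 406]) spool();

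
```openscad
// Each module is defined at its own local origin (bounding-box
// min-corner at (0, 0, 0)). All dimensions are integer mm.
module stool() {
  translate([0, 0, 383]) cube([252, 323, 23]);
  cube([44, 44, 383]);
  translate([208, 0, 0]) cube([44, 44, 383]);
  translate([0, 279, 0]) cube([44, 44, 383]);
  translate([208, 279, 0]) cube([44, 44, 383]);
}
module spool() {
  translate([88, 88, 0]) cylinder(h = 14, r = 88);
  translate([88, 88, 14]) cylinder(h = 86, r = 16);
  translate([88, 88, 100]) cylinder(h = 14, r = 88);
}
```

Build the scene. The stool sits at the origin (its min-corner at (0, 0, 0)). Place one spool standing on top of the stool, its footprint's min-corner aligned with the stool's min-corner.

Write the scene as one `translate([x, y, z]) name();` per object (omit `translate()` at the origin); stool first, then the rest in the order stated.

stool();
translate([0, 0, 406]) spool();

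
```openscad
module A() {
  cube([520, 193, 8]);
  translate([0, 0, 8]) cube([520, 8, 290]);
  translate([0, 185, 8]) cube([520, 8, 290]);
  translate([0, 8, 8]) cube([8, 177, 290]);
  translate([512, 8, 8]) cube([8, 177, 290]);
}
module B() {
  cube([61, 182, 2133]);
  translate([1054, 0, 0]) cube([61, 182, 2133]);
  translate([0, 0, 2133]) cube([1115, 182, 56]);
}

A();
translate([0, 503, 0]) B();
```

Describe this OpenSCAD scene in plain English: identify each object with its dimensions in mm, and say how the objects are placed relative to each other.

A is an open-topped rectangular box: outside dimensions 520×193×298 mm, with a uniform wall and base thickness of 8 mm. The base is a full 520×193 slab on the floor; four walls sit on top of the base. The front and back walls (the −y and +y sides) span the full width; the two side walls fit between them.

B is a door frame. The clear opening is 993 mm wide and 2133 mm high. Two 61 mm wide jambs, 182 mm deep, stand either side of the opening from the floor to the top of the opening. A 56 mm thick head sits across the top of both jambs, spanning the full outside width of the frame.

The door frame is on the floor beside the open box on its +y side.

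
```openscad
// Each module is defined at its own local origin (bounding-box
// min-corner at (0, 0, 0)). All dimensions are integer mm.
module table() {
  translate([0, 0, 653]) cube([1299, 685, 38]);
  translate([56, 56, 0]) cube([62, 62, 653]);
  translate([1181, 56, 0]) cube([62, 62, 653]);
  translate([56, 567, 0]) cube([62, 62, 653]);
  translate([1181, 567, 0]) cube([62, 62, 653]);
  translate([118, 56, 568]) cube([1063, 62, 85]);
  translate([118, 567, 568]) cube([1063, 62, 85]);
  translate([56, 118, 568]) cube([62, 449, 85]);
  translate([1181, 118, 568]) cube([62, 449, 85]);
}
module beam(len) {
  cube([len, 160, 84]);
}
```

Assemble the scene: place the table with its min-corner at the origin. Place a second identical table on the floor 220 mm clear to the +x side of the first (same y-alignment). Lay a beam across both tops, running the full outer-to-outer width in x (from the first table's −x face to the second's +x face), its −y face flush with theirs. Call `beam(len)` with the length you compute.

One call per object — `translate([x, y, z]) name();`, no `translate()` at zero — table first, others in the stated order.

table();
translate([1519, 0, 0]) table();
translate([0, 0, 691]) beam(2818);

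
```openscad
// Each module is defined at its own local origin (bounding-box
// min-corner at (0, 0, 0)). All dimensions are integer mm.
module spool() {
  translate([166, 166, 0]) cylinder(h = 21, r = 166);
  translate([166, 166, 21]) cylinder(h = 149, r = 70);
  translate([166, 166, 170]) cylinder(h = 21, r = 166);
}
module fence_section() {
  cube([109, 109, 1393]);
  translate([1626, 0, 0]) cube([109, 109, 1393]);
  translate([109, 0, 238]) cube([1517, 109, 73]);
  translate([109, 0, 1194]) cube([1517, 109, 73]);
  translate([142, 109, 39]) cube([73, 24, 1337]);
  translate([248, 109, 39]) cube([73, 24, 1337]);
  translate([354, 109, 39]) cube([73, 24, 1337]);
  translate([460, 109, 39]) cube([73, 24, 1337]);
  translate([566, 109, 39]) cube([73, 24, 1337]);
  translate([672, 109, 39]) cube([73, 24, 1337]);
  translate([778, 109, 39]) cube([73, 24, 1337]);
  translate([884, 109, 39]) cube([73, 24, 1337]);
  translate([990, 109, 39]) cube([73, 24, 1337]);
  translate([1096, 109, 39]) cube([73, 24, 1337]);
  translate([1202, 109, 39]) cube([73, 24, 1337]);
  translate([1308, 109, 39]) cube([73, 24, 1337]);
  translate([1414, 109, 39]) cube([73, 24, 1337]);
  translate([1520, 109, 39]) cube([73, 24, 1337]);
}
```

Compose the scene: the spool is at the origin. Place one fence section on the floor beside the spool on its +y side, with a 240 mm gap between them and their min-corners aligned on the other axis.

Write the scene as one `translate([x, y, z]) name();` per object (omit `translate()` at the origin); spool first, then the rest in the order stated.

spool();
translate([0, 572, 0]) fence_section();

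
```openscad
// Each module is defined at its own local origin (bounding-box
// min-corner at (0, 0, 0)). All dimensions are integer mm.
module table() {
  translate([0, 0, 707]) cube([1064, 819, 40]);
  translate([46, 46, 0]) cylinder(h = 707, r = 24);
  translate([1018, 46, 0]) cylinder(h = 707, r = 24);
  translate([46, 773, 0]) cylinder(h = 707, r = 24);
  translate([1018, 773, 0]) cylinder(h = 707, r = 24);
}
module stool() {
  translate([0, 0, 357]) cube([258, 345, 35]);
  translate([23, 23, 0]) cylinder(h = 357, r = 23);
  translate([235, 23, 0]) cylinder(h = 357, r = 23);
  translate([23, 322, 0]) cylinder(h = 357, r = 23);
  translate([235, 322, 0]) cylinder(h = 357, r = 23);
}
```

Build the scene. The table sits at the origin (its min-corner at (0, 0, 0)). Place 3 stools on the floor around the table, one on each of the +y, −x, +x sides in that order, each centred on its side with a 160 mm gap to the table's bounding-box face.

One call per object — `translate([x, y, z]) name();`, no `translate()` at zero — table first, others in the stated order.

table();
translate([403, 979, 0]) stool();
translate([-418, 237, 0]) stool();
translate([1224, 237, 0]) stool();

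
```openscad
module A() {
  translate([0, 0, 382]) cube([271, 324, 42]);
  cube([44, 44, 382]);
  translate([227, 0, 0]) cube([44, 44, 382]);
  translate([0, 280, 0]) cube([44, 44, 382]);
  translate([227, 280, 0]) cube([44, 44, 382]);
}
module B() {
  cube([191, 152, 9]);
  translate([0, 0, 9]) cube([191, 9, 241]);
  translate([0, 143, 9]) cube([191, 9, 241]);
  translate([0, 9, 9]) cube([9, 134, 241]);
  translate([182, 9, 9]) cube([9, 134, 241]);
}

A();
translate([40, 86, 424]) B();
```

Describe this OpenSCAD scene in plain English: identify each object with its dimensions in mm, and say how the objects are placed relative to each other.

A is a four-legged stool. The seat is a 271×324×42 mm slab whose top surface is at z = 424 mm; four square legs, each 44×44 mm in cross-section, run from the floor (z = 0) to the underside of the seat, each flush with a corner of the seat.

B is an open-topped rectangular box: outside dimensions 191×152×250 mm, with a uniform wall and base thickness of 9 mm. The base is a full 191×152 slab on the floor; four walls sit on top of the base. The front and back walls (the −y and +y sides) span the full width; the two side walls fit between them.

The open box is on top of the stool, centred.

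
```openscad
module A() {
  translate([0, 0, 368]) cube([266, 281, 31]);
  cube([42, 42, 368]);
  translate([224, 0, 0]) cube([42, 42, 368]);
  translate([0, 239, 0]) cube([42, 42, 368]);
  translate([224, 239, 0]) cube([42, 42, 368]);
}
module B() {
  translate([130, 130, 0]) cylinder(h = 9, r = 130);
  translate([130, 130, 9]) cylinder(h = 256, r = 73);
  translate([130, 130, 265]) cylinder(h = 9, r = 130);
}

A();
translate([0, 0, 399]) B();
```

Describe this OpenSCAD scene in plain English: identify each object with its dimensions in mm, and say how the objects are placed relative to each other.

A is a four-legged stool. The seat is a 266×281×31 mm slab whose top surface is at z = 399 mm; four square legs, each 42×42 mm in cross-section, run from the floor (z = 0) to the underside of the seat, each flush with a corner of the seat.

B is a spool: two coaxial disc flanges of radius 130 mm and thickness 9 mm, joined by a core cylinder of radius 73 mm and height 256 mm. The lower flange rests on z = 0 and the three cylinders share a vertical axis.

The spool is on top of the stool.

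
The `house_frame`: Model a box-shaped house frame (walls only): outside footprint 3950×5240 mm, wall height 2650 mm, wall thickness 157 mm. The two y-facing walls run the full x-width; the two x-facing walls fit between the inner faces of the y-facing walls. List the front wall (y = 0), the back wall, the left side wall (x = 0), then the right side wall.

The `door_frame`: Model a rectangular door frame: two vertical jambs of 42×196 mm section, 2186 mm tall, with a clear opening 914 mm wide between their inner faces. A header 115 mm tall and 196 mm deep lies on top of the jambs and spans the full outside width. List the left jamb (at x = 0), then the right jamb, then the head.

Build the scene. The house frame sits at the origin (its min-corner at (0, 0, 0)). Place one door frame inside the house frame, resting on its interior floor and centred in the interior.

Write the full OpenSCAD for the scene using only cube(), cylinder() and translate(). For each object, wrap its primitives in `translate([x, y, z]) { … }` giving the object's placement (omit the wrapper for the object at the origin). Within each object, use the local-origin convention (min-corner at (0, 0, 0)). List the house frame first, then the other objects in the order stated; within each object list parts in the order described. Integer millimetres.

cube([3950, 157, 2650]);
translate([0, 5083, 0]) cube([3950, 157, 2650]);
translate([0, 157, 0]) cube([157, 4926, 2650]);
translate([3793, 157, 0]) cube([157, 4926, 2650]);
translate([1476, 2522, 0]) {
  cube([42, 196, 2186]);
  translate([956, 0, 0]) cube([42, 196, 2186]);
  translate([0, 0, 2186]) cube([998, 196, 115]);
}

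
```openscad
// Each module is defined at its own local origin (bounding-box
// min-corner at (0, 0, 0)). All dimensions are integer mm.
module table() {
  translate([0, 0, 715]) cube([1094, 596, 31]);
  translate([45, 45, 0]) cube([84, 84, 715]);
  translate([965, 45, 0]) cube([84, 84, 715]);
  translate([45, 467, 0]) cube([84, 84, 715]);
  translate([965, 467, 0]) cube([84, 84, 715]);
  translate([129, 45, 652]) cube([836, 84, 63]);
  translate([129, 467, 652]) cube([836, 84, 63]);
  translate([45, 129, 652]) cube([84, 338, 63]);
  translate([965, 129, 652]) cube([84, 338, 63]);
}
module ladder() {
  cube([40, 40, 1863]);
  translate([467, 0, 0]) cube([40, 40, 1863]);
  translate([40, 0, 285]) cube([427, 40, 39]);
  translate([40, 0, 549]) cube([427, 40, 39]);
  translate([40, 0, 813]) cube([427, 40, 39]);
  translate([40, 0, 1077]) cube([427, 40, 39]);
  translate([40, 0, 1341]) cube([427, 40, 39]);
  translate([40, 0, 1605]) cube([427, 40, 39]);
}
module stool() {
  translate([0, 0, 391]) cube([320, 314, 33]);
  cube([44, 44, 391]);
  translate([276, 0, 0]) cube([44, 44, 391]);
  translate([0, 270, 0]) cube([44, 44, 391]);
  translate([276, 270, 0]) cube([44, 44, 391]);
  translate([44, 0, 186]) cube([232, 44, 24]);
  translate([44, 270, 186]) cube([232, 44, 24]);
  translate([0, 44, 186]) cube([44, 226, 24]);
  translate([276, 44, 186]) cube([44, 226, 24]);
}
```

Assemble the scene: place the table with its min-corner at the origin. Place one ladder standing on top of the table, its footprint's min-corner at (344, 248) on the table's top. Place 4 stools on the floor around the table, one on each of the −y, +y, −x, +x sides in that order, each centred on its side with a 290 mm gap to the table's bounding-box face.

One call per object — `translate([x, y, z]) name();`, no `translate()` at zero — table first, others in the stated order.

table();
translate([344, 248, 746]) ladder();
translate([387, -604, 0]) stool();
translate([387, 886, 0]) stool();
translate([-610, 141, 0]) stool();
translate([1384, 141, 0]) stool();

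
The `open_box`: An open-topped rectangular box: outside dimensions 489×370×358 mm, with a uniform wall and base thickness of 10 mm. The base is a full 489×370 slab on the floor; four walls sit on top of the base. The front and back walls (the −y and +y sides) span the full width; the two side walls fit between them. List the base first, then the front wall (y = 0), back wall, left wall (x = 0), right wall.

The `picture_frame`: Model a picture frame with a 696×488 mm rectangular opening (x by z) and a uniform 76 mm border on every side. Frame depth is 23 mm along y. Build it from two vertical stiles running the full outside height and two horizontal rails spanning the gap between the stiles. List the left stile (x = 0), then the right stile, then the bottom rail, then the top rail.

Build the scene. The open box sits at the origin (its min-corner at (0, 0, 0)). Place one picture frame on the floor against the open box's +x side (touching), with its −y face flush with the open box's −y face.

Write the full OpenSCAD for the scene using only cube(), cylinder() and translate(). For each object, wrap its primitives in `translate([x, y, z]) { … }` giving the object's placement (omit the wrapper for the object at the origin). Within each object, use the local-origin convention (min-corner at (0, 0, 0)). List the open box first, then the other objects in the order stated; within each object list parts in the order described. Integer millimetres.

cube([489, 370, 10]);
translate([0, 0, 10]) cube([489, 10, 348]);
translate([0, 360, 10]) cube([489, 10, 348]);
translate([0, 10, 10]) cube([10, 350, 348]);
translate([479, 10, 10]) cube([10, 350, 348]);
translate([489, 0, 0]) {
  cube([76, 23, 640]);
  translate([772, 0, 0]) cube([76, 23, 640]);
  translate([76, 0, 0]) cube([696, 23, 76]);
  translate([76, 0, 564]) cube([696, 23, 76]);
}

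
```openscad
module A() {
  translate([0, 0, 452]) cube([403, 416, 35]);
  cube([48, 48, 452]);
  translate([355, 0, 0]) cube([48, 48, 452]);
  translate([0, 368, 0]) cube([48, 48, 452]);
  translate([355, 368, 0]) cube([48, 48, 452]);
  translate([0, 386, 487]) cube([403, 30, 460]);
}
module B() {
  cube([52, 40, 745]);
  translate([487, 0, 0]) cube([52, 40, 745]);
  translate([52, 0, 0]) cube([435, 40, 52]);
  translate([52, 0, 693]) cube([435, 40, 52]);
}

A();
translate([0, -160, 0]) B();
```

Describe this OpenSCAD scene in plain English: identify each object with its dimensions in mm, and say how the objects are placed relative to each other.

A is a chair. The seat is a 403×416×35 mm slab with its top at z = 487 mm, on four 48×48 mm corner legs (flush with the seat edges, standing on z = 0). A flat backrest 30 mm thick, 460 mm tall, spans the full seat width and rises from the seat top along its +y edge, rear face flush with the rear of the seat.

B is a picture frame with a 435×641 mm rectangular opening (x by z) and a uniform 52 mm border on every side. Frame depth is 40 mm along y. It is built from two vertical stiles running the full outside height and two horizontal rails spanning the gap between the stiles.

The picture frame is on the floor beside the chair on its −y side.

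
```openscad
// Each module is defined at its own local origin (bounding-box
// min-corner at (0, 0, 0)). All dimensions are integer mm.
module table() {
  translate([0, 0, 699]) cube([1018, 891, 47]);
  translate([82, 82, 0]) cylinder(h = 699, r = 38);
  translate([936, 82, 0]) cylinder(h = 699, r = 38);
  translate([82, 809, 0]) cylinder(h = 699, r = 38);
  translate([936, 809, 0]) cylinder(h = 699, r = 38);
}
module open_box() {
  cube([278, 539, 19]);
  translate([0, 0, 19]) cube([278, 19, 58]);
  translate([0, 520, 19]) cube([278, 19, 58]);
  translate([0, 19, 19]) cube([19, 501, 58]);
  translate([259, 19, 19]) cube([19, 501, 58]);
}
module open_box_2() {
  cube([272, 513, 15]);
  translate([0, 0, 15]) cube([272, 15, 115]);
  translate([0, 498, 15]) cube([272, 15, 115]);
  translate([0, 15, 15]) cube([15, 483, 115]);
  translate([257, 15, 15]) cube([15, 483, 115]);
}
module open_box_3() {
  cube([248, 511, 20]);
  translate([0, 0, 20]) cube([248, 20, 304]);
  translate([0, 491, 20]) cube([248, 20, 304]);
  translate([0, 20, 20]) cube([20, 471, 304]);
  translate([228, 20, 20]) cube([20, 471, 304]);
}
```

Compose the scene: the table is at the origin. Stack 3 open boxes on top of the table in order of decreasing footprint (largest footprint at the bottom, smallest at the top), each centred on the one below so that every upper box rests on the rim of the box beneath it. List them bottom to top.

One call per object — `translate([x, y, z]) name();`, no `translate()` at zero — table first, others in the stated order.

table();
translate([370, 176, 746]) open_box();
translate([373, 189, 823]) open_box_2();
translate([385, 190, 953]) open_box_3();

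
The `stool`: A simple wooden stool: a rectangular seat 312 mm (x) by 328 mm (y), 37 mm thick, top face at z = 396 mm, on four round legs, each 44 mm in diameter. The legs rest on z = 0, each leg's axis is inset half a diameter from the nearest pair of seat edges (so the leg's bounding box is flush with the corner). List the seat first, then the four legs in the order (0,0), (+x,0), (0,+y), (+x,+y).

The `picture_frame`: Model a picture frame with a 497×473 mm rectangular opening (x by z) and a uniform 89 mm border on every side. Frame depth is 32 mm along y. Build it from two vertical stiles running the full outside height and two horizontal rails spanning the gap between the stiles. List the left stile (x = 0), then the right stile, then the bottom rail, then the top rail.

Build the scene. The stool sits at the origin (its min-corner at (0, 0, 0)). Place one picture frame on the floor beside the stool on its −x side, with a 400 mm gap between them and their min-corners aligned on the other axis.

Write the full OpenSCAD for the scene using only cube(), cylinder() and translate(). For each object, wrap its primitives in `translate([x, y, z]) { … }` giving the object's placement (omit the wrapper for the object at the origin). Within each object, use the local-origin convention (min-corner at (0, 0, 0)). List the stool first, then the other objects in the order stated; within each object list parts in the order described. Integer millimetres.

translate([0, 0, 359]) cube([312, 328, 37]);
translate([22, 22, 0]) cylinder(h = 359, r = 22);
translate([290, 22, 0]) cylinder(h = 359, r = 22);
translate([22, 306, 0]) cylinder(h = 359, r = 22);
translate([290, 306, 0]) cylinder(h = 359, r = 22);
translate([-1075, 0, 0]) {
  cube([89, 32, 651]);
  translate([586, 0, 0]) cube([89, 32, 651]);
  translate([89, 0, 0]) cube([497, 32, 89]);
  translate([89, 0, 562]) cube([497, 32, 89]);
}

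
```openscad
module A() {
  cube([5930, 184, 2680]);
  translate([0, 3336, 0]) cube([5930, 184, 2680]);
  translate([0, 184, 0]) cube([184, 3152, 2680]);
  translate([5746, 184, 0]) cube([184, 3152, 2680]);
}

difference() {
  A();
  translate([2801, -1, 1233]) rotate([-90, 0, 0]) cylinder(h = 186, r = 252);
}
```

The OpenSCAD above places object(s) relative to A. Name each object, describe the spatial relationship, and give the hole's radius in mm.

A is a house frame. The house frame has a circular hole through its front wall. The hole's radius is 252 mm.

The subtracted cylinder has r = 252 mm.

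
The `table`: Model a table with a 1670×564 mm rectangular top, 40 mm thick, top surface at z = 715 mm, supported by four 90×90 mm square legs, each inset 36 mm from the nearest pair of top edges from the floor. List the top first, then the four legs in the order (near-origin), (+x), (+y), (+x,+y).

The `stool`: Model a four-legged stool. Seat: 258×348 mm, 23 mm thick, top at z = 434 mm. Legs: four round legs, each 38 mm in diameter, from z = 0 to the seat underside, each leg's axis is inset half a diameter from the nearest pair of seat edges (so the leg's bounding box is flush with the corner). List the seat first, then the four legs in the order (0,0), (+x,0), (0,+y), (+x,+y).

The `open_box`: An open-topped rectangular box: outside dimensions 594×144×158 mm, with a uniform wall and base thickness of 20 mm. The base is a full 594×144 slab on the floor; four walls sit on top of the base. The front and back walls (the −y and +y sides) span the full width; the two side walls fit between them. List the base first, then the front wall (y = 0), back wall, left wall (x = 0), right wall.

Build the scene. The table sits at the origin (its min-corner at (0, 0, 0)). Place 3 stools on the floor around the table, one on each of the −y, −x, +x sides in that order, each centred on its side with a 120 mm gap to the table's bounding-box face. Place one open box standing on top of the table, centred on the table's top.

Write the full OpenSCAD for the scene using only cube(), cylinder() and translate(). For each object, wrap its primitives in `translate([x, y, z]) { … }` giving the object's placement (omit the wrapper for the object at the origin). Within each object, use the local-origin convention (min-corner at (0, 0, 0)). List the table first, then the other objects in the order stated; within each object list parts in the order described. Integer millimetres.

translate([0, 0, 675]) cube([1670, 564, 40]);
translate([36, 36, 0]) cube([90, 90, 675]);
translate([1544, 36, 0]) cube([90, 90, 675]);
translate([36, 438, 0]) cube([90, 90, 675]);
translate([1544, 438, 0]) cube([90, 90, 675]);
translate([706, -468, 0]) {
  translate([0, 0, 411]) cube([258, 348, 23]);
  translate([19, 19, 0]) cylinder(h = 411, r = 19);
  translate([239, 19, 0]) cylinder(h = 411, r = 19);
  translate([19, 329, 0]) cylinder(h = 411, r = 19);
  translate([239, 329, 0]) cylinder(h = 411, r = 19);
}
translate([-378, 108, 0]) {
  translate([0, 0, 411]) cube([258, 348, 23]);
  translate([19, 19, 0]) cylinder(h = 411, r = 19);
  translate([239, 19, 0]) cylinder(h = 411, r = 19);
  translate([19, 329, 0]) cylinder(h = 411, r = 19);
  translate([239, 329, 0]) cylinder(h = 411, r = 19);
}
translate([1790, 108, 0]) {
  translate([0, 0, 411]) cube([258, 348, 23]);
  translate([19, 19, 0]) cylinder(h = 411, r = 19);
  translate([239, 19, 0]) cylinder(h = 411, r = 19);
  translate([19, 329, 0]) cylinder(h = 411, r = 19);
  translate([239, 329, 0]) cylinder(h = 411, r = 19);
}
translate([538, 210, 715]) {
  cube([594, 144, 20]);
  translate([0, 0, 20]) cube([594, 20, 138]);
  translate([0, 124, 20]) cube([594, 20, 138]);
  translate([0, 20, 20]) cube([20, 104, 138]);
  translate([574, 20, 20]) cube([20, 104, 138]);
}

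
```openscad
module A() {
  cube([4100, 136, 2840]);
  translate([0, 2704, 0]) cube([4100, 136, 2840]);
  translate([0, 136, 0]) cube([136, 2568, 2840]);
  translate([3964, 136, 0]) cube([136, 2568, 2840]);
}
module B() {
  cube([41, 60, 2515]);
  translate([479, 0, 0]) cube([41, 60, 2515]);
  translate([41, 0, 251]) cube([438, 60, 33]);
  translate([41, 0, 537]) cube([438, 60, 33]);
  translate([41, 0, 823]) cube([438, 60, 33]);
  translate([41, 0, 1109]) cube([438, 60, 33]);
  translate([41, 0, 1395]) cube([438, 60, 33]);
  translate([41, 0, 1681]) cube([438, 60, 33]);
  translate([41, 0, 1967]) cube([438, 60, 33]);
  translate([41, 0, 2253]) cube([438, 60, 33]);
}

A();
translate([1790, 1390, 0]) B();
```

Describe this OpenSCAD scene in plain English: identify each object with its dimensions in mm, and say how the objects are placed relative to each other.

A is the wall frame of a small rectangular building: four walls, each 2840 mm tall and 136 mm thick, enclosing a footprint 4100 mm (x) by 2840 mm (y) outside-to-outside, with no floor or roof. The front and back walls (the −y and +y sides) span the full width; the two side walls fit between them.

B is a wooden ladder with two side rails of 41×60 mm section and 2515 mm height, set 520 mm apart overall. Between them run 8 rectangular rungs (60 mm deep, 33 mm thick), front faces flush with the rails' −y face. The bottom of the first rung is 251 mm above the floor and each subsequent rung is 286 mm higher than the one below.

The ladder sits inside the house frame, centred.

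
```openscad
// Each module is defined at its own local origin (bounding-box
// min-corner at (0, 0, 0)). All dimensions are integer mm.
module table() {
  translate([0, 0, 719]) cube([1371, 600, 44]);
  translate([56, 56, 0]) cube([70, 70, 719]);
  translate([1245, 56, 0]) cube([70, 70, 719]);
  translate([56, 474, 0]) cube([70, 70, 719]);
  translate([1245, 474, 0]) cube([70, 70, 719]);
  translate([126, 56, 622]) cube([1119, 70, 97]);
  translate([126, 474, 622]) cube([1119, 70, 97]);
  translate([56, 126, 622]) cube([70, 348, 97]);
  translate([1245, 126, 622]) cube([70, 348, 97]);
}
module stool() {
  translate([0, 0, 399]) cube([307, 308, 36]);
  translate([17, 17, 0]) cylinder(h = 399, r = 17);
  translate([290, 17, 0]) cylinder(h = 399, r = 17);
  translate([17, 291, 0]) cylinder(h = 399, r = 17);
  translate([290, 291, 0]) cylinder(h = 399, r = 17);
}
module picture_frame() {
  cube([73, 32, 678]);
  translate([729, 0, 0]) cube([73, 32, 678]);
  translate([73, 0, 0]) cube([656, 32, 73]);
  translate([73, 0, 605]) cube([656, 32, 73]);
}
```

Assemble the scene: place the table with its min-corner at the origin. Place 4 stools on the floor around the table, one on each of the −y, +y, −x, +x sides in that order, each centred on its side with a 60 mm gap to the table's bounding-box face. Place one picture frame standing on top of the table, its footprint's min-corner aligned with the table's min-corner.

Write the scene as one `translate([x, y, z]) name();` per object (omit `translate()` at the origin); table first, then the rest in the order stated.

table();
translate([532, -368, 0]) stool();
translate([532, 660, 0]) stool();
translate([-367, 146, 0]) stool();
translate([1431, 146, 0]) stool();
translate([0, 0, 763]) picture_frame();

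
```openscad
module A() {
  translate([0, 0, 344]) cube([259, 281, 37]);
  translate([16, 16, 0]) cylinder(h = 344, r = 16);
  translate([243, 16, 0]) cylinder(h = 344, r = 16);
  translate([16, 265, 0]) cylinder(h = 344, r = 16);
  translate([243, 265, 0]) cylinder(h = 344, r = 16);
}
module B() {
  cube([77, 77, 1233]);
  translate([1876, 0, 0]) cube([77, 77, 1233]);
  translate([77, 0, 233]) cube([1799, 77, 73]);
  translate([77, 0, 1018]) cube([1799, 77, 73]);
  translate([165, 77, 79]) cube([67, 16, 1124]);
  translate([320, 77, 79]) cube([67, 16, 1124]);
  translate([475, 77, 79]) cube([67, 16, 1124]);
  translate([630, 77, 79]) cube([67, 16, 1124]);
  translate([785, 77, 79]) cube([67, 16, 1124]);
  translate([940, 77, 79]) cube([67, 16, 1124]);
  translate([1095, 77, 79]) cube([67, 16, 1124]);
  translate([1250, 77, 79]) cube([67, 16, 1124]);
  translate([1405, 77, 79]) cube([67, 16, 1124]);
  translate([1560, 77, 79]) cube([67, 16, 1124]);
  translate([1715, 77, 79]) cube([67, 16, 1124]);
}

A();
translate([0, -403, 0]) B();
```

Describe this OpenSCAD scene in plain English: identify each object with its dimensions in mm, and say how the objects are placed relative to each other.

A is a four-legged stool. The seat is 259×281 mm, 37 mm thick, top at z = 381 mm. It stands on four round legs, each 32 mm in diameter, from z = 0 to the seat underside, each leg's axis is inset half a diameter from the nearest pair of seat edges (so the leg's bounding box is flush with the corner).

B is a fence section. Two 77×77 mm posts, 1233 mm tall, stand on the floor with a clear span of 1799 mm between their inner faces. Two horizontal rails of 77×73 mm section span the gap between the posts with their undersides at z = 233 mm and z = 1018 mm, flush with the posts' −y face. 11 pickets, each 67 mm wide, 16 mm thick and 1124 mm tall, are fixed to the +y face of the rails with their bottoms at z = 79 mm, evenly spaced across the span with equal gaps (rounded down to the nearest mm) at the −x end and between each pair — any rounding remainder accumulates at the +x end.

The fence section is on the floor beside the stool on its −y side.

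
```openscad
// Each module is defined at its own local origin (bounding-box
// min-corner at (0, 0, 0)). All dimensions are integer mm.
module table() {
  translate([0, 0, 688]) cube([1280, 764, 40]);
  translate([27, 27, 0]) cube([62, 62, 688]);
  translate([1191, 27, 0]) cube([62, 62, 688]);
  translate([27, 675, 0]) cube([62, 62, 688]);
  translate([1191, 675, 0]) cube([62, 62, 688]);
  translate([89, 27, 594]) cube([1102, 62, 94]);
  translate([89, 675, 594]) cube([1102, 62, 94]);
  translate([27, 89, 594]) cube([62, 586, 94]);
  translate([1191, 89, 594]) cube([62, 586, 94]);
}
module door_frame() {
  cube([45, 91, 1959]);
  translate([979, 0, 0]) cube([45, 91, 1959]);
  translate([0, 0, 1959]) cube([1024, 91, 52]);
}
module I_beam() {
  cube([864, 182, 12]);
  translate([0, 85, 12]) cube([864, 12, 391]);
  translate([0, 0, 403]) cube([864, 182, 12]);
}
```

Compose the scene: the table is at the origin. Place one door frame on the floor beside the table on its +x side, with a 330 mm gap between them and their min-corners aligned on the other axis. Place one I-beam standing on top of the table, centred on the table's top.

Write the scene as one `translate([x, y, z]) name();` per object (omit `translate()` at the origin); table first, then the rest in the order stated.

table();
translate([1610, 0, 0]) door_frame();
translate([208, 291, 728]) I_beam();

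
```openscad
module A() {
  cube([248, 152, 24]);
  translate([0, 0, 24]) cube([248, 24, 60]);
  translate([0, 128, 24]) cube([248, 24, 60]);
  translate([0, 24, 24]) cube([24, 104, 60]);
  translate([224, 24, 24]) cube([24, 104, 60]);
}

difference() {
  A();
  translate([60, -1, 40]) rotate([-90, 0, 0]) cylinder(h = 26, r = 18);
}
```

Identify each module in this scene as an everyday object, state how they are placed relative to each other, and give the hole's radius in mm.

A is an open box. The open box has a circular hole through its front wall. The hole's radius is 18 mm.

The subtracted cylinder has r = 18 mm.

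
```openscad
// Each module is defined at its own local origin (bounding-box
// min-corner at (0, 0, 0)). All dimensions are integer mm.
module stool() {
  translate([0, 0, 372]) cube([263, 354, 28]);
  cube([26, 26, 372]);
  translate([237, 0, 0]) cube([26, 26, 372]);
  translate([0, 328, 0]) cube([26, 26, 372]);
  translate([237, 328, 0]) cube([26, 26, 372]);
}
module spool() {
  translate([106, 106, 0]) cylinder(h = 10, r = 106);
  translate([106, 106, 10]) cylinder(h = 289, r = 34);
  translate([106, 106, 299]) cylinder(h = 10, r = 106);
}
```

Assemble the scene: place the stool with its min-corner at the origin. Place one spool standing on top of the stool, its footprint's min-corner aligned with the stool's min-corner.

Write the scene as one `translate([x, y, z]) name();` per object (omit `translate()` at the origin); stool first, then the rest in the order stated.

stool();
translate([0, 0, 400]) spool();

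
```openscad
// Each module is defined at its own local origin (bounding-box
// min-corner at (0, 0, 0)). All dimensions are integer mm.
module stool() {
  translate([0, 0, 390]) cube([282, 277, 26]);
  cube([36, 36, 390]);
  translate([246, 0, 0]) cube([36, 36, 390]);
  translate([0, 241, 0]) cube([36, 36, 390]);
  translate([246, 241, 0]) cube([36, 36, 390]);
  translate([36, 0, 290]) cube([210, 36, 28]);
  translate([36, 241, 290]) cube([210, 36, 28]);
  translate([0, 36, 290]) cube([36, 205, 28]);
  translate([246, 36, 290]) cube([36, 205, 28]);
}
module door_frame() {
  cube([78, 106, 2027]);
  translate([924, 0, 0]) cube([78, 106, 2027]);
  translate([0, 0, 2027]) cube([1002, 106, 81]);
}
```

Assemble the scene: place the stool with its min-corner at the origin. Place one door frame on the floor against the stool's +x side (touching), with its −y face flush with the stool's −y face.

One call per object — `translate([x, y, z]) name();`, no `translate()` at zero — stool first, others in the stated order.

stool();
translate([282, 0, 0]) door_frame();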